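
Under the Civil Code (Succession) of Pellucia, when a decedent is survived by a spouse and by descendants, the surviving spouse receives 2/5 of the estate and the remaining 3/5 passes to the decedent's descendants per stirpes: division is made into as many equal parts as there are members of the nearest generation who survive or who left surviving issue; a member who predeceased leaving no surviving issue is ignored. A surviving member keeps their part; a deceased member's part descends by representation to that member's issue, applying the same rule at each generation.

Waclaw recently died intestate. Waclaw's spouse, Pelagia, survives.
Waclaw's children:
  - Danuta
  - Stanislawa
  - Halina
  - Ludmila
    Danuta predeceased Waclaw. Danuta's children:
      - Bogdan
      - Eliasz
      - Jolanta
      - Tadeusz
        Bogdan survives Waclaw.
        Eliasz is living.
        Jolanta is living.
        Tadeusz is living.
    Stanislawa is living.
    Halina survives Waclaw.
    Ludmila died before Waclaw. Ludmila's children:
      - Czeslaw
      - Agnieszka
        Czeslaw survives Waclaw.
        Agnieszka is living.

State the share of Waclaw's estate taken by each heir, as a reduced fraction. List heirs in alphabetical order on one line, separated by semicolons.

Pelagia, as surviving spouse, takes 2/5.
The remaining 3/5 passes to Waclaw's descendants per stirpes.
The 3/5 is divided into 4 equal shares of 3/20 among Danuta, Stanislawa, Halina, Ludmila.
Danuta predeceased; the 3/20 allotted to Danuta's branch passes to Danuta's issue by representation.
The 3/20 is divided into 4 equal shares of 3/80 among Bogdan, Eliasz, Jolanta, Tadeusz.
Bogdan is living and takes 3/80.
Eliasz is living and takes 3/80.
Jolanta is living and takes 3/80.
Tadeusz is living and takes 3/80.
Stanislawa is living and takes 3/20.
Halina is living and takes 3/20.
Ludmila predeceased; the 3/20 allotted to Ludmila's branch passes to Ludmila's issue by representation.
The 3/20 is divided into 2 equal shares of 3/40 among Czeslaw, Agnieszka.
Czeslaw is living and takes 3/40.
Agnieszka is living and takes 3/40.

Agnieszka 3/40; Bogdan 3/80; Czeslaw 3/40; Eliasz 3/80; Halina 3/20; Jolanta 3/80; Pelagia 2/5; Stanislawa 3/20; Tadeusz 3/80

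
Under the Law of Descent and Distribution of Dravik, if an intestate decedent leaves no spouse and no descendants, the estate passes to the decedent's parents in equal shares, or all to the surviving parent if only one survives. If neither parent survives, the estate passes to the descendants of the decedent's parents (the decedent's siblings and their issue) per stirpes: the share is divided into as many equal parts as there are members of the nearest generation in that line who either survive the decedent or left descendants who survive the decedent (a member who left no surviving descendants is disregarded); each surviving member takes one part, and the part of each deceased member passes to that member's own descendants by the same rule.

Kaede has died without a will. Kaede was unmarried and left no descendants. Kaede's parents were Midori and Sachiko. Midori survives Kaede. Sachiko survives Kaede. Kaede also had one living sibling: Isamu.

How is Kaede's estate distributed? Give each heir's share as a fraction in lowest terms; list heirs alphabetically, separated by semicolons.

Midori 1/2; Sachiko 1/2

Both parents survive, so Midori and Sachiko each take 1/2. The siblings take nothing because a surviving parent has priority.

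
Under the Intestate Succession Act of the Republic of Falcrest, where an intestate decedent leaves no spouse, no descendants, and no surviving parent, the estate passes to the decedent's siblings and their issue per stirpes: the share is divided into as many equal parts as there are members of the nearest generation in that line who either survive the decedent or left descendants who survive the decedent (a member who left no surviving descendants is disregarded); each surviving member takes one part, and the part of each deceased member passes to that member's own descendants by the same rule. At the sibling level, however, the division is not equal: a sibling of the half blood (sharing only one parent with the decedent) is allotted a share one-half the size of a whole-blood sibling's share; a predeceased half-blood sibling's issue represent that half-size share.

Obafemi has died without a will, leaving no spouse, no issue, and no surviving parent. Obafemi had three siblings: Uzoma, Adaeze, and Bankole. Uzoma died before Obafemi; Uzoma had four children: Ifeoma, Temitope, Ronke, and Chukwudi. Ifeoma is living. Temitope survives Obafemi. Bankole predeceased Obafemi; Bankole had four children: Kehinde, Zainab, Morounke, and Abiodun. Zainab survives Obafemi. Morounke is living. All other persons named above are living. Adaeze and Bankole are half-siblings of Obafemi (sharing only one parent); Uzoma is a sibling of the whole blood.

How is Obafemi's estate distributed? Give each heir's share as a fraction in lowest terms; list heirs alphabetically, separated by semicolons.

Abiodun 1/16; Adaeze 1/4; Chukwudi 1/8; Ifeoma 1/8; Kehinde 1/16; Morounke 1/16; Ronke 1/8; Temitope 1/8; Zainab 1/16

No spouse, descendants, or parent survives, so the estate passes to Obafemi's siblings per stirpes.
Half-blood siblings count for one-half the weight of whole-blood siblings at the initial division.
Dividing 1 in proportion to weights (total weight 2): Uzoma (weight 1) → 1/2; Adaeze (weight 1/2) → 1/4; Bankole (weight 1/2) → 1/4.
Uzoma predeceased; the 1/2 allotted to Uzoma's branch passes to Uzoma's issue by representation.
The 1/2 is divided into 4 equal shares of 1/8 among Ifeoma, Temitope, Ronke, Chukwudi.
Ifeoma is living and takes 1/8.
Temitope is living and takes 1/8.
Ronke is living and takes 1/8.
Chukwudi is living and takes 1/8.
Adaeze is living and takes 1/4.
Bankole predeceased; the 1/4 allotted to Bankole's branch passes to Bankole's issue by representation.
The 1/4 is divided into 4 equal shares of 1/16 among Kehinde, Zainab, Morounke, Abiodun.
Kehinde is living and takes 1/16.
Zainab is living and takes 1/16.
Morounke is living and takes 1/16.
Abiodun is living and takes 1/16.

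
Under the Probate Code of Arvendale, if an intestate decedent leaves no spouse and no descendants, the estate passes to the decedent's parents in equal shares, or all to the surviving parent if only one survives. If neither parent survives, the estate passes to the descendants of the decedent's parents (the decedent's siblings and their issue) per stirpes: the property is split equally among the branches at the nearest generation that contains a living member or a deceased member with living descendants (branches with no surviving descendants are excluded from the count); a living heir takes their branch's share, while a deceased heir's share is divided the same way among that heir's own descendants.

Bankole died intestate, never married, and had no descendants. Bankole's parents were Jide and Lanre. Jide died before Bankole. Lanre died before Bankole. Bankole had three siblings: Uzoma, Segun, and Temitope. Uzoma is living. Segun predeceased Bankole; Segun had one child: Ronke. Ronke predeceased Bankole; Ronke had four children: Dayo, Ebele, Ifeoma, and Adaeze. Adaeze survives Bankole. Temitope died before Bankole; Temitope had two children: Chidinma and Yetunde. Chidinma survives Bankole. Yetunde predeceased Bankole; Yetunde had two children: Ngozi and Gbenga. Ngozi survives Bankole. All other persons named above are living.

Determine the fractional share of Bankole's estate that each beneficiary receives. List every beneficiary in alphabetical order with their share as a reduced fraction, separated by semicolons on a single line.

Neither parent survives and there are no descendants, so the estate passes to Bankole's siblings and their issue per stirpes.
The estate is divided into 3 equal shares of 1/3 among Uzoma, Segun, Temitope.
Uzoma is living and takes 1/3.
Segun predeceased; the 1/3 allotted to Segun's branch passes to Segun's issue by representation.
Ronke's line is the sole branch at this level, so the full 1/3 passes to Ronke's issue by representation.
The 1/3 is divided into 4 equal shares of 1/12 among Dayo, Ebele, Ifeoma, Adaeze.
Dayo is living and takes 1/12.
Ebele is living and takes 1/12.
Ifeoma is living and takes 1/12.
Adaeze is living and takes 1/12.
Temitope predeceased; the 1/3 allotted to Temitope's branch passes to Temitope's issue by representation.
The 1/3 is divided into 2 equal shares of 1/6 among Chidinma, Yetunde.
Chidinma is living and takes 1/6.
Yetunde predeceased; the 1/6 allotted to Yetunde's branch passes to Yetunde's issue by representation.
The 1/6 is divided into 2 equal shares of 1/12 among Ngozi, Gbenga.
Ngozi is living and takes 1/12.
Gbenga is living and takes 1/12.

Adaeze 1/12; Chidinma 1/6; Dayo 1/12; Ebele 1/12; Gbenga 1/12; Ifeoma 1/12; Ngozi 1/12; Uzoma 1/3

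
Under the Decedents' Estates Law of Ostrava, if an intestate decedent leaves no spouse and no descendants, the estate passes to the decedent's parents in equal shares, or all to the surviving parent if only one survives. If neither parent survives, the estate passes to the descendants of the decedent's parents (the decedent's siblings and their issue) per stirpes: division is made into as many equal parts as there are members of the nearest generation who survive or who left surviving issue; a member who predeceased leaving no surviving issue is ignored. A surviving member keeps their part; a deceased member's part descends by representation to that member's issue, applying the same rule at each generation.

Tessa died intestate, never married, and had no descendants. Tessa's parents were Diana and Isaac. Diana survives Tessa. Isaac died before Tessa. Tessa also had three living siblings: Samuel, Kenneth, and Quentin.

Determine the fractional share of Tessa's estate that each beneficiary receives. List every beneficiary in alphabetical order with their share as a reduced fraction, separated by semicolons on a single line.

Only one parent, Diana, survives, so Diana takes the entire estate. The siblings take nothing because a surviving parent has priority.

Diana 1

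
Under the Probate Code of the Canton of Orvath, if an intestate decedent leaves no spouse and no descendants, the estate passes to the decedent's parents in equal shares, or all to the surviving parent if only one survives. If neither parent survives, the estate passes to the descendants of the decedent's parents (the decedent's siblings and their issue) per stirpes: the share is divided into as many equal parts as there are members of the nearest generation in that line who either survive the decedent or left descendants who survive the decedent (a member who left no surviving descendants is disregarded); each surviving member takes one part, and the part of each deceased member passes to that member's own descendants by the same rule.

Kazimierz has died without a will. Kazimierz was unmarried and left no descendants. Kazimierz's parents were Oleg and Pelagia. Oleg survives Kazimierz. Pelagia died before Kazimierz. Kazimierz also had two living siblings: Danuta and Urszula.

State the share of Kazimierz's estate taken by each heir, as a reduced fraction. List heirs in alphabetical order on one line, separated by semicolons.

Only one parent, Oleg, survives, so Oleg takes the entire estate. The siblings take nothing because a surviving parent has priority.

Oleg 1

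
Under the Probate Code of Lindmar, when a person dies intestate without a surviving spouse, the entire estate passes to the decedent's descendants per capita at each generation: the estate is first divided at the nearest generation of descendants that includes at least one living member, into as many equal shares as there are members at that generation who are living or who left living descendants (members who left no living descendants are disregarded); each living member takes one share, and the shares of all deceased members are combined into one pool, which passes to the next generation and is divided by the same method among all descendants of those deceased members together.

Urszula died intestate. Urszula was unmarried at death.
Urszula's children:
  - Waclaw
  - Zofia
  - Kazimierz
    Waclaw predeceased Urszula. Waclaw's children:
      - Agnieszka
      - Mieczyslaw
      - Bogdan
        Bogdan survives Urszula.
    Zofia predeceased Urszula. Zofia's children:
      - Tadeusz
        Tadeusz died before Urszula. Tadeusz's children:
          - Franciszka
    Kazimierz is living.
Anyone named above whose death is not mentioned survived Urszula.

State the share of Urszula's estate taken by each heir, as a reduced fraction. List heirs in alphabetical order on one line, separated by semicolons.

Agnieszka 1/6; Bogdan 1/6; Franciszka 1/6; Kazimierz 1/3; Mieczyslaw 1/6

There is no surviving spouse, so the entire estate passes to Urszula's descendants per capita at each generation.
At generation 1 (Waclaw, Zofia, Kazimierz) there are 3 shares of (1)/3 = 1/3 each.
Living: Kazimierz — each takes 1/3.
Deceased: Waclaw and Zofia. Their combined 2/3 is pooled and carried to generation 2.
At generation 2 (Agnieszka, Mieczyslaw, Bogdan, Tadeusz) there are 4 shares of (2/3)/4 = 1/6 each.
Living: Agnieszka, Mieczyslaw, and Bogdan — each takes 1/6.
Deceased: Tadeusz. That 1/6 share is carried to generation 3.
At generation 3 (Franciszka) there are 1 shares of (1/6)/1 = 1/6 each.
Living: Franciszka — each takes 1/6.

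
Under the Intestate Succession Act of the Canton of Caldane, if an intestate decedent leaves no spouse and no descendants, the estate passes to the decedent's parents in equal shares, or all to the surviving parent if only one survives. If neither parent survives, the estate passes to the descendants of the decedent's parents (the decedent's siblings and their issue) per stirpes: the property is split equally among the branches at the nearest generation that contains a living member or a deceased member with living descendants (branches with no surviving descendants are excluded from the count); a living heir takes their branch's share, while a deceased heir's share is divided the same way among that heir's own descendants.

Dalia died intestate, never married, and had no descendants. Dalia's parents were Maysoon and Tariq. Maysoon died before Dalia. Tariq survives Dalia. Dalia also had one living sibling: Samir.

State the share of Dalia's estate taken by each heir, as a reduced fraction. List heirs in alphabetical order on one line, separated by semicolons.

Tariq 1

Only one parent, Tariq, survives, so Tariq takes the entire estate. The siblings take nothing because a surviving parent has priority.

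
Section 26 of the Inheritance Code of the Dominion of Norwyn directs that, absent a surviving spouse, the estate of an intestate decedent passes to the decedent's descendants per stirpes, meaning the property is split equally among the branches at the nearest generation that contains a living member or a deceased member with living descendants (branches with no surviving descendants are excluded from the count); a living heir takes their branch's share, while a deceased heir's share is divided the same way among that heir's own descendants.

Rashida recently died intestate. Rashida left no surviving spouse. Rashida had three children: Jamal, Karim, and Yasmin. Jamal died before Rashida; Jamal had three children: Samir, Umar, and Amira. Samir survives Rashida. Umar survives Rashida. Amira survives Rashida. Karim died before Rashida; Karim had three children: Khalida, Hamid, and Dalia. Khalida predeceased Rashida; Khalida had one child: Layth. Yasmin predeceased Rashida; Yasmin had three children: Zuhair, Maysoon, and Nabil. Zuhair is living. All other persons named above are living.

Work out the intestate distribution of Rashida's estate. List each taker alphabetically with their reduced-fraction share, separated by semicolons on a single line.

Amira 1/9; Dalia 1/9; Hamid 1/9; Layth 1/9; Maysoon 1/9; Nabil 1/9; Samir 1/9; Umar 1/9; Zuhair 1/9

There is no surviving spouse, so the entire estate passes to Rashida's descendants per stirpes.
The estate is divided into 3 equal shares of 1/3 among Jamal, Karim, Yasmin.
Jamal predeceased; the 1/3 allotted to Jamal's branch passes to Jamal's issue by representation.
The 1/3 is divided into 3 equal shares of 1/9 among Samir, Umar, Amira.
Samir is living and takes 1/9.
Umar is living and takes 1/9.
Amira is living and takes 1/9.
Karim predeceased; the 1/3 allotted to Karim's branch passes to Karim's issue by representation.
The 1/3 is divided into 3 equal shares of 1/9 among Khalida, Hamid, Dalia.
Khalida predeceased; the 1/9 allotted to Khalida's branch passes to Khalida's issue by representation.
Layth is the sole taker at this level and receives the full 1/9.
Hamid is living and takes 1/9.
Dalia is living and takes 1/9.
Yasmin predeceased; the 1/3 allotted to Yasmin's branch passes to Yasmin's issue by representation.
The 1/3 is divided into 3 equal shares of 1/9 among Zuhair, Maysoon, Nabil.
Zuhair is living and takes 1/9.
Maysoon is living and takes 1/9.
Nabil is living and takes 1/9.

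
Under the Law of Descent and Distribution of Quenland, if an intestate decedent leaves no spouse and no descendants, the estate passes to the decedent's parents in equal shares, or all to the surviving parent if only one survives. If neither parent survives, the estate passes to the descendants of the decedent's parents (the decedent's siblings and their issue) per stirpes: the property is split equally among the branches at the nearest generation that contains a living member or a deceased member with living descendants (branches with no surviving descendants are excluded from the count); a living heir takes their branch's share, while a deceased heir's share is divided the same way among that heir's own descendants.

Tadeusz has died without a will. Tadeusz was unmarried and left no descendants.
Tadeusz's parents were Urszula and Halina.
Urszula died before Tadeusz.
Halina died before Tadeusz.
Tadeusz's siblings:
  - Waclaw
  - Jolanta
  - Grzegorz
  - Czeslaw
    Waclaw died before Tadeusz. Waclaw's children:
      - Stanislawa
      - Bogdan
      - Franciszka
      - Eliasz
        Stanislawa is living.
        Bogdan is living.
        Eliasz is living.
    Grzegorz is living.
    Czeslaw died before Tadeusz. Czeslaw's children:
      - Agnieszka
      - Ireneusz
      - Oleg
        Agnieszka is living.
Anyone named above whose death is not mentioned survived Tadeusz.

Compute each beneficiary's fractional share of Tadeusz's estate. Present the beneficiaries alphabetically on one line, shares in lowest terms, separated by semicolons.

Neither parent survives and there are no descendants, so the estate passes to Tadeusz's siblings and their issue per stirpes.
The estate is divided into 4 equal shares of 1/4 among Waclaw, Jolanta, Grzegorz, Czeslaw.
Waclaw predeceased; the 1/4 allotted to Waclaw's branch passes to Waclaw's issue by representation.
The 1/4 is divided into 4 equal shares of 1/16 among Stanislawa, Bogdan, Franciszka, Eliasz.
Stanislawa is living and takes 1/16.
Bogdan is living and takes 1/16.
Franciszka is living and takes 1/16.
Eliasz is living and takes 1/16.
Jolanta is living and takes 1/4.
Grzegorz is living and takes 1/4.
Czeslaw predeceased; the 1/4 allotted to Czeslaw's branch passes to Czeslaw's issue by representation.
The 1/4 is divided into 3 equal shares of 1/12 among Agnieszka, Ireneusz, Oleg.
Agnieszka is living and takes 1/12.
Ireneusz is living and takes 1/12.
Oleg is living and takes 1/12.

Agnieszka 1/12; Bogdan 1/16; Eliasz 1/16; Franciszka 1/16; Grzegorz 1/4; Ireneusz 1/12; Jolanta 1/4; Oleg 1/12; Stanislawa 1/16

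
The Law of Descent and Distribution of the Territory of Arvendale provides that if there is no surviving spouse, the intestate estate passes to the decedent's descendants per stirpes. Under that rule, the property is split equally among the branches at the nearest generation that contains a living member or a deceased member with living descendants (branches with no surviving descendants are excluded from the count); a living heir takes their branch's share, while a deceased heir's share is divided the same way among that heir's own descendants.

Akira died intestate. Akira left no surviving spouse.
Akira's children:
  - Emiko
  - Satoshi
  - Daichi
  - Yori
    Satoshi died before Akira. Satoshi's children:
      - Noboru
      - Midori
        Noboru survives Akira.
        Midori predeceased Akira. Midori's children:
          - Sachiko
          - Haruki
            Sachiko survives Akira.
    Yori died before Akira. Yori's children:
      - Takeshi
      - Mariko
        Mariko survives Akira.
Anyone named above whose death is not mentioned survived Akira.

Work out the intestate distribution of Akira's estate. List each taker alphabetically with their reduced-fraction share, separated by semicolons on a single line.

Daichi 1/4; Emiko 1/4; Haruki 1/16; Mariko 1/8; Noboru 1/8; Sachiko 1/16; Takeshi 1/8

There is no surviving spouse, so the entire estate passes to Akira's descendants per stirpes.
The estate is divided into 4 equal shares of 1/4 among Emiko, Satoshi, Daichi, Yori.
Emiko is living and takes 1/4.
Satoshi predeceased; the 1/4 allotted to Satoshi's branch passes to Satoshi's issue by representation.
The 1/4 is divided into 2 equal shares of 1/8 among Noboru, Midori.
Noboru is living and takes 1/8.
Midori predeceased; the 1/8 allotted to Midori's branch passes to Midori's issue by representation.
The 1/8 is divided into 2 equal shares of 1/16 among Sachiko, Haruki.
Sachiko is living and takes 1/16.
Haruki is living and takes 1/16.
Daichi is living and takes 1/4.
Yori predeceased; the 1/4 allotted to Yori's branch passes to Yori's issue by representation.
The 1/4 is divided into 2 equal shares of 1/8 among Takeshi, Mariko.
Takeshi is living and takes 1/8.
Mariko is living and takes 1/8.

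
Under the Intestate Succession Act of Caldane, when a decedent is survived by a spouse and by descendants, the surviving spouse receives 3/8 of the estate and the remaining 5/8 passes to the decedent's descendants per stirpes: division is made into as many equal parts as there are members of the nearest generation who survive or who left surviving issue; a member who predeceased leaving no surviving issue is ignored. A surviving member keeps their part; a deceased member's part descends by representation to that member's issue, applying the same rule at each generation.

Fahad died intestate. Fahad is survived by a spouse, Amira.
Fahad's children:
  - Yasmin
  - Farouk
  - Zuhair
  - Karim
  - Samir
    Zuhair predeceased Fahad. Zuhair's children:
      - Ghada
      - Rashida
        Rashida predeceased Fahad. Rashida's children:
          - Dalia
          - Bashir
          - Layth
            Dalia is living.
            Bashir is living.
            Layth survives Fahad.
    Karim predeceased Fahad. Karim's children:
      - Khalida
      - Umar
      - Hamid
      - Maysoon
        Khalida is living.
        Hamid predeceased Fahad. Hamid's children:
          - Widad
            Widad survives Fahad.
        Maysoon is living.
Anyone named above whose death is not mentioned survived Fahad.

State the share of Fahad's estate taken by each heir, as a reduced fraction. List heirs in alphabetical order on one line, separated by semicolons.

Amira, as surviving spouse, takes 3/8.
The remaining 5/8 passes to Fahad's descendants per stirpes.
The 5/8 is divided into 5 equal shares of 1/8 among Yasmin, Farouk, Zuhair, Karim, Samir.
Yasmin is living and takes 1/8.
Farouk is living and takes 1/8.
Zuhair predeceased; the 1/8 allotted to Zuhair's branch passes to Zuhair's issue by representation.
The 1/8 is divided into 2 equal shares of 1/16 among Ghada, Rashida.
Ghada is living and takes 1/16.
Rashida predeceased; the 1/16 allotted to Rashida's branch passes to Rashida's issue by representation.
The 1/16 is divided into 3 equal shares of 1/48 among Dalia, Bashir, Layth.
Dalia is living and takes 1/48.
Bashir is living and takes 1/48.
Layth is living and takes 1/48.
Karim predeceased; the 1/8 allotted to Karim's branch passes to Karim's issue by representation.
The 1/8 is divided into 4 equal shares of 1/32 among Khalida, Umar, Hamid, Maysoon.
Khalida is living and takes 1/32.
Umar is living and takes 1/32.
Hamid predeceased; the 1/32 allotted to Hamid's branch passes to Hamid's issue by representation.
Widad is the sole taker at this level and receives the full 1/32.
Maysoon is living and takes 1/32.
Samir is living and takes 1/8.

Amira 3/8; Bashir 1/48; Dalia 1/48; Farouk 1/8; Ghada 1/16; Khalida 1/32; Layth 1/48; Maysoon 1/32; Samir 1/8; Umar 1/32; Widad 1/32; Yasmin 1/8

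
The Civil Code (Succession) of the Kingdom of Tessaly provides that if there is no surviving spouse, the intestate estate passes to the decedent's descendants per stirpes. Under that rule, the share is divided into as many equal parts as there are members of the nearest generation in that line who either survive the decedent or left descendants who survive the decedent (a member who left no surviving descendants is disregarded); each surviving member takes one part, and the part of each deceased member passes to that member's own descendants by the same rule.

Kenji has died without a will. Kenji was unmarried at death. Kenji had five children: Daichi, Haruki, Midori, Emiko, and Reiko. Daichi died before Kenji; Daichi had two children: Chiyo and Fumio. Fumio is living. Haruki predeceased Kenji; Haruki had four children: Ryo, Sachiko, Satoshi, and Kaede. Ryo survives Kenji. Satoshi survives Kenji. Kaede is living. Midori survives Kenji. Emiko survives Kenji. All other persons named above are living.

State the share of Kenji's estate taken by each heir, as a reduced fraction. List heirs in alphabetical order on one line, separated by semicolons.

Chiyo 1/10; Emiko 1/5; Fumio 1/10; Kaede 1/20; Midori 1/5; Reiko 1/5; Ryo 1/20; Sachiko 1/20; Satoshi 1/20

There is no surviving spouse, so the entire estate passes to Kenji's descendants per stirpes.
The estate is divided into 5 equal shares of 1/5 among Daichi, Haruki, Midori, Emiko, Reiko.
Daichi predeceased; the 1/5 allotted to Daichi's branch passes to Daichi's issue by representation.
The 1/5 is divided into 2 equal shares of 1/10 among Chiyo, Fumio.
Chiyo is living and takes 1/10.
Fumio is living and takes 1/10.
Haruki predeceased; the 1/5 allotted to Haruki's branch passes to Haruki's issue by representation.
The 1/5 is divided into 4 equal shares of 1/20 among Ryo, Sachiko, Satoshi, Kaede.
Ryo is living and takes 1/20.
Sachiko is living and takes 1/20.
Satoshi is living and takes 1/20.
Kaede is living and takes 1/20.
Midori is living and takes 1/5.
Emiko is living and takes 1/5.
Reiko is living and takes 1/5.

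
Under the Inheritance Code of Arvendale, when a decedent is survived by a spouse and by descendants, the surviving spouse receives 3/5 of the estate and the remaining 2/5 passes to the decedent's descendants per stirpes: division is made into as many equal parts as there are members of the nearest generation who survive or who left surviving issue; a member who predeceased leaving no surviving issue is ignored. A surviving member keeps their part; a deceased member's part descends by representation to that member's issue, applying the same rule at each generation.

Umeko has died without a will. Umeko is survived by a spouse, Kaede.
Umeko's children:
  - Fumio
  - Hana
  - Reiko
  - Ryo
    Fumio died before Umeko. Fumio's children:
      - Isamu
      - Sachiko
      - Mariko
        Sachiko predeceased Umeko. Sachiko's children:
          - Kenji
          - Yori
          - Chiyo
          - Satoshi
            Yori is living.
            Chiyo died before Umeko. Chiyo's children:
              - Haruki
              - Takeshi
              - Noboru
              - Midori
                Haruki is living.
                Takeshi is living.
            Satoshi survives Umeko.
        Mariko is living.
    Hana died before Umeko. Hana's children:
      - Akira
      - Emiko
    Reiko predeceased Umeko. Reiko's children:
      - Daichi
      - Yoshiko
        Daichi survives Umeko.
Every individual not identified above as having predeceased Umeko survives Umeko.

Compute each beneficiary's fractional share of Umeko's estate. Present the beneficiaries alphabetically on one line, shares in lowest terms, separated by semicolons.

Akira 1/20; Daichi 1/20; Emiko 1/20; Haruki 1/480; Isamu 1/30; Kaede 3/5; Kenji 1/120; Mariko 1/30; Midori 1/480; Noboru 1/480; Ryo 1/10; Satoshi 1/120; Takeshi 1/480; Yori 1/120; Yoshiko 1/20

Kaede, as surviving spouse, takes 3/5.
The remaining 2/5 passes to Umeko's descendants per stirpes.
The 2/5 is divided into 4 equal shares of 1/10 among Fumio, Hana, Reiko, Ryo.
Fumio predeceased; the 1/10 allotted to Fumio's branch passes to Fumio's issue by representation.
The 1/10 is divided into 3 equal shares of 1/30 among Isamu, Sachiko, Mariko.
Isamu is living and takes 1/30.
Sachiko predeceased; the 1/30 allotted to Sachiko's branch passes to Sachiko's issue by representation.
The 1/30 is divided into 4 equal shares of 1/120 among Kenji, Yori, Chiyo, Satoshi.
Kenji is living and takes 1/120.
Yori is living and takes 1/120.
Chiyo predeceased; the 1/120 allotted to Chiyo's branch passes to Chiyo's issue by representation.
The 1/120 is divided into 4 equal shares of 1/480 among Haruki, Takeshi, Noboru, Midori.
Haruki is living and takes 1/480.
Takeshi is living and takes 1/480.
Noboru is living and takes 1/480.
Midori is living and takes 1/480.
Satoshi is living and takes 1/120.
Mariko is living and takes 1/30.
Hana predeceased; the 1/10 allotted to Hana's branch passes to Hana's issue by representation.
The 1/10 is divided into 2 equal shares of 1/20 among Akira, Emiko.
Akira is living and takes 1/20.
Emiko is living and takes 1/20.
Reiko predeceased; the 1/10 allotted to Reiko's branch passes to Reiko's issue by representation.
The 1/10 is divided into 2 equal shares of 1/20 among Daichi, Yoshiko.
Daichi is living and takes 1/20.
Yoshiko is living and takes 1/20.
Ryo is living and takes 1/10.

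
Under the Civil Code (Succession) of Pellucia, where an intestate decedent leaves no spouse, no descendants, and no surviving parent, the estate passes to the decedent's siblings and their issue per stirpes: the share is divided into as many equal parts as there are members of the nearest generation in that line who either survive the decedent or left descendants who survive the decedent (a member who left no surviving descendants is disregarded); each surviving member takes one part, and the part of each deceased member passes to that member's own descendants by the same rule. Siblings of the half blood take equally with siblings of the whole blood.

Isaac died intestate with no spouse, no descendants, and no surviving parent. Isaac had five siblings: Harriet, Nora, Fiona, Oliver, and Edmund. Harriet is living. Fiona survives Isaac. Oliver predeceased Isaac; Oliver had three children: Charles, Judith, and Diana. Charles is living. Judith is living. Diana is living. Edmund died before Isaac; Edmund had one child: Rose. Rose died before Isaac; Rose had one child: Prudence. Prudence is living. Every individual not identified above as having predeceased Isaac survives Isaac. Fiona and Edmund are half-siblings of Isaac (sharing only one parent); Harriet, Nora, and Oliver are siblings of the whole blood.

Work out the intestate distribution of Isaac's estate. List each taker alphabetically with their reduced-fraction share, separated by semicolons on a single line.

Charles 1/15; Diana 1/15; Fiona 1/5; Harriet 1/5; Judith 1/15; Nora 1/5; Prudence 1/5

No spouse, descendants, or parent survives, so the estate passes to Isaac's siblings per stirpes.
Half-blood and whole-blood siblings take equally under the stated rule.
The estate is divided into 5 equal shares of 1/5 among Harriet, Nora, Fiona, Oliver, Edmund.
Harriet is living and takes 1/5.
Nora is living and takes 1/5.
Fiona is living and takes 1/5.
Oliver predeceased; the 1/5 allotted to Oliver's branch passes to Oliver's issue by representation.
The 1/5 is divided into 3 equal shares of 1/15 among Charles, Judith, Diana.
Charles is living and takes 1/15.
Judith is living and takes 1/15.
Diana is living and takes 1/15.
Edmund predeceased; the 1/5 allotted to Edmund's branch passes to Edmund's issue by representation.
Rose's line is the sole branch at this level, so the full 1/5 passes to Rose's issue by representation.
Prudence is the sole taker at this level and receives the full 1/5.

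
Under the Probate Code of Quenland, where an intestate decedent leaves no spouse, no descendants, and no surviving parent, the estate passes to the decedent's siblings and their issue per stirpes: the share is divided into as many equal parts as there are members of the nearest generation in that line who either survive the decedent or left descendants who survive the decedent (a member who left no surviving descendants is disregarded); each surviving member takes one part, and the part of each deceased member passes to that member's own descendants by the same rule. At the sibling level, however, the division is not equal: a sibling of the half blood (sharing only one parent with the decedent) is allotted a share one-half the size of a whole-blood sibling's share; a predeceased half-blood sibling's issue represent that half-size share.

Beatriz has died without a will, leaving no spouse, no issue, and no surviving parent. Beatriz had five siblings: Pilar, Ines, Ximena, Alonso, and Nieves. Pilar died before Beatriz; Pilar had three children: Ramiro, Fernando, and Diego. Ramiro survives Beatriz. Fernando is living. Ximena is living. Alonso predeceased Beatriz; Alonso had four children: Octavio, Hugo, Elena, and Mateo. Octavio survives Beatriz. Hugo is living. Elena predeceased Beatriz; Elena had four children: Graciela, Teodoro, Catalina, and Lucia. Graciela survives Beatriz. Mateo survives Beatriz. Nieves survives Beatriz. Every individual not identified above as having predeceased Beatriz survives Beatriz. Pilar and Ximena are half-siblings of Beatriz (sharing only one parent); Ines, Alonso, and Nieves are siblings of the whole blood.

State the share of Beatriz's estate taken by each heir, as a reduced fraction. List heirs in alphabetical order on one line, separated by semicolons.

Catalina 1/64; Diego 1/24; Fernando 1/24; Graciela 1/64; Hugo 1/16; Ines 1/4; Lucia 1/64; Mateo 1/16; Nieves 1/4; Octavio 1/16; Ramiro 1/24; Teodoro 1/64; Ximena 1/8

No spouse, descendants, or parent survives, so the estate passes to Beatriz's siblings per stirpes.
Half-blood siblings count for one-half the weight of whole-blood siblings at the initial division.
Dividing 1 in proportion to weights (total weight 4): Pilar (weight 1/2) → 1/8; Ines (weight 1) → 1/4; Ximena (weight 1/2) → 1/8; Alonso (weight 1) → 1/4; Nieves (weight 1) → 1/4.
Pilar predeceased; the 1/8 allotted to Pilar's branch passes to Pilar's issue by representation.
The 1/8 is divided into 3 equal shares of 1/24 among Ramiro, Fernando, Diego.
Ramiro is living and takes 1/24.
Fernando is living and takes 1/24.
Diego is living and takes 1/24.
Ines is living and takes 1/4.
Ximena is living and takes 1/8.
Alonso predeceased; the 1/4 allotted to Alonso's branch passes to Alonso's issue by representation.
The 1/4 is divided into 4 equal shares of 1/16 among Octavio, Hugo, Elena, Mateo.
Octavio is living and takes 1/16.
Hugo is living and takes 1/16.
Elena predeceased; the 1/16 allotted to Elena's branch passes to Elena's issue by representation.
The 1/16 is divided into 4 equal shares of 1/64 among Graciela, Teodoro, Catalina, Lucia.
Graciela is living and takes 1/64.
Teodoro is living and takes 1/64.
Catalina is living and takes 1/64.
Lucia is living and takes 1/64.
Mateo is living and takes 1/16.
Nieves is living and takes 1/4.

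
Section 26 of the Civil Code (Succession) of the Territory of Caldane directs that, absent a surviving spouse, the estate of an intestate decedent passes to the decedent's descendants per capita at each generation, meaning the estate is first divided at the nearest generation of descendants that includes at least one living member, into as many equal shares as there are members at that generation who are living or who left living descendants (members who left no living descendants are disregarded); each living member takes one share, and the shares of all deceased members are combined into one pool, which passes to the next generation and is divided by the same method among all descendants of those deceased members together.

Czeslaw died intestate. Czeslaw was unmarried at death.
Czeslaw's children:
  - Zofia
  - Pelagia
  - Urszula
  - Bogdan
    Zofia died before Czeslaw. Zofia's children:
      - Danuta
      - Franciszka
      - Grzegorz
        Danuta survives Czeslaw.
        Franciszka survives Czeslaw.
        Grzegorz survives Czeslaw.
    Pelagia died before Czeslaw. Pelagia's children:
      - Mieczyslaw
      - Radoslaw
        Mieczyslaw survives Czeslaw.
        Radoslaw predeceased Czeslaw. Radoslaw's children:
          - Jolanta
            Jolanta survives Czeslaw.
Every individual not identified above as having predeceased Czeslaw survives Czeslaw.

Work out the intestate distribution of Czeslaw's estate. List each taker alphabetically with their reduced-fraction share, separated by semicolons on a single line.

There is no surviving spouse, so the entire estate passes to Czeslaw's descendants per capita at each generation.
At generation 1 (Zofia, Pelagia, Urszula, Bogdan) there are 4 shares of (1)/4 = 1/4 each.
Living: Urszula and Bogdan — each takes 1/4.
Deceased: Zofia and Pelagia. Their combined 1/2 is pooled and carried to generation 2.
At generation 2 (Danuta, Franciszka, Grzegorz, Mieczyslaw, Radoslaw) there are 5 shares of (1/2)/5 = 1/10 each.
Living: Danuta, Franciszka, Grzegorz, and Mieczyslaw — each takes 1/10.
Deceased: Radoslaw. That 1/10 share is carried to generation 3.
At generation 3 (Jolanta) there are 1 shares of (1/10)/1 = 1/10 each.
Living: Jolanta — each takes 1/10.

Bogdan 1/4; Danuta 1/10; Franciszka 1/10; Grzegorz 1/10; Jolanta 1/10; Mieczyslaw 1/10; Urszula 1/4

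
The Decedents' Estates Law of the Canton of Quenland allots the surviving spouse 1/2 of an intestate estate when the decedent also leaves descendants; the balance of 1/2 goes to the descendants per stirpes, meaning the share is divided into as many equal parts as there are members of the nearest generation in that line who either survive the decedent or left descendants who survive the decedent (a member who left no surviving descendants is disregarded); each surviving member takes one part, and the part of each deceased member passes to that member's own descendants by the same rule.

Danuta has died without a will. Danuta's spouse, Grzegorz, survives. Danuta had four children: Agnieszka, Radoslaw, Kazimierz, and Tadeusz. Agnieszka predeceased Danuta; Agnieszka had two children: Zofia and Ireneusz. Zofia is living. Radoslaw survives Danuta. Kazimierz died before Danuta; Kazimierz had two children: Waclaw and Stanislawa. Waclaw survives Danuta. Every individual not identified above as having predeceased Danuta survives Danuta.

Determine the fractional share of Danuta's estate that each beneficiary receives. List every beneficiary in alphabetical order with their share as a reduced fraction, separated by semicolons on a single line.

Grzegorz 1/2; Ireneusz 1/16; Radoslaw 1/8; Stanislawa 1/16; Tadeusz 1/8; Waclaw 1/16; Zofia 1/16

Grzegorz, as surviving spouse, takes 1/2.
The remaining 1/2 passes to Danuta's descendants per stirpes.
The 1/2 is divided into 4 equal shares of 1/8 among Agnieszka, Radoslaw, Kazimierz, Tadeusz.
Agnieszka predeceased; the 1/8 allotted to Agnieszka's branch passes to Agnieszka's issue by representation.
The 1/8 is divided into 2 equal shares of 1/16 among Zofia, Ireneusz.
Zofia is living and takes 1/16.
Ireneusz is living and takes 1/16.
Radoslaw is living and takes 1/8.
Kazimierz predeceased; the 1/8 allotted to Kazimierz's branch passes to Kazimierz's issue by representation.
The 1/8 is divided into 2 equal shares of 1/16 among Waclaw, Stanislawa.
Waclaw is living and takes 1/16.
Stanislawa is living and takes 1/16.
Tadeusz is living and takes 1/8.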